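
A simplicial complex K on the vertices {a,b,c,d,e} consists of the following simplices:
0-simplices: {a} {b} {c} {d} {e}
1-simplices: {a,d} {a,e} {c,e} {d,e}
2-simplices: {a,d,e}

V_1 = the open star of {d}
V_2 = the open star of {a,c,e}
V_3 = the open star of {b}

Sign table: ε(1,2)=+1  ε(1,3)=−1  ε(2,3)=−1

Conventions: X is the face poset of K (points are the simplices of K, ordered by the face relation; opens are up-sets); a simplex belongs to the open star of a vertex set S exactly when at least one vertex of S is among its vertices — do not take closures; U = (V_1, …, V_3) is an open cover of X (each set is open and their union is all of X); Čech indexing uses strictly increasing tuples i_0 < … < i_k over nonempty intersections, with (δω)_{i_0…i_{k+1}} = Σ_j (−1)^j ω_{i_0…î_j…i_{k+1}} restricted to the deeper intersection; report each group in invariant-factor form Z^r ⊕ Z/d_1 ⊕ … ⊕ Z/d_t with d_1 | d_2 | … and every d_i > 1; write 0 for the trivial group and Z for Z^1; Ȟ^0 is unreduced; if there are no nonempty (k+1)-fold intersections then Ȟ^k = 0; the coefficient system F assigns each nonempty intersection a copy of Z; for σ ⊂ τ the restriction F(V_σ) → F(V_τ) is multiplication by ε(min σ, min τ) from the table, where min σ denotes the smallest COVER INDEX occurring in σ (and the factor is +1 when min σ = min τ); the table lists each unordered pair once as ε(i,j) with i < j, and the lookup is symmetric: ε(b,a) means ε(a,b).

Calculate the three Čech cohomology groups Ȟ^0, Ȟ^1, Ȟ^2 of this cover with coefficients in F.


cover nerve:
  V1={{d},{a,d},{d,e},{a,d,e}} V2={{a},{c},{e},{a,d},{a,e},{c,e},{d,e},{a,d,e}} V3={{b}}
  V12={{a,d},{d,e},{a,d,e}}
C dims 3,1; δ0: rk 1, SNF 1^1
Ȟ^0: (3−1)−0=2 ⇒ Z^2
Ȟ^1: (1−0)−1=0 ⇒ 0
Ȟ^2: (0−0)−0=0 ⇒ 0

Ȟ^0 = Z^2, Ȟ^1 = 0, Ȟ^2 = 0


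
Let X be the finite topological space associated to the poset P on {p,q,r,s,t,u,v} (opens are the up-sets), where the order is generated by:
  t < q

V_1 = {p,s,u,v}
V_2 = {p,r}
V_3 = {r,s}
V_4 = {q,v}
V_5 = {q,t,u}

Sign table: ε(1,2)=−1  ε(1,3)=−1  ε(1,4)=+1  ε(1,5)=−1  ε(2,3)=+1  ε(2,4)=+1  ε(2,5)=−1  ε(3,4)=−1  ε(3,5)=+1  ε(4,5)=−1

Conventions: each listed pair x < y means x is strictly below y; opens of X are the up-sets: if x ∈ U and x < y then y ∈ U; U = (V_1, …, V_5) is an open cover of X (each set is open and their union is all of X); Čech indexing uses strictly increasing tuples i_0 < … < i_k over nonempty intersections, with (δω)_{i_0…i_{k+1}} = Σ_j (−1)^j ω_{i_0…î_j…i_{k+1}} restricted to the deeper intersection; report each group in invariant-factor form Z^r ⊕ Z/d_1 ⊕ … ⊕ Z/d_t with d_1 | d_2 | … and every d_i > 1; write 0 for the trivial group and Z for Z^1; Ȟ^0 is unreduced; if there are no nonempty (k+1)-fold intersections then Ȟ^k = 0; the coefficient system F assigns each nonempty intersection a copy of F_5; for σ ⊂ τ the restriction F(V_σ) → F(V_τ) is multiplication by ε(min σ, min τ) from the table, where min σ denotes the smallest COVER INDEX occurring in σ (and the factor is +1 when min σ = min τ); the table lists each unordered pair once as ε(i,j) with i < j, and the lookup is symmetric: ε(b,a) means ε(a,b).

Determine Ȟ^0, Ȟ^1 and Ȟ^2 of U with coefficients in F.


cover nerve:
  V12={p} V13={s} V14={v} V15={u} V23={r} V45={q}
C dims 5,6; δ0: rk_F5 4
Ȟ^0: (5−4)−0=1 ⇒ Z/5
Ȟ^1: (6−0)−4=2 ⇒ Z/5 ⊕ Z/5
Ȟ^2: (0−0)−0=0 ⇒ 0

Ȟ^0 = Z/5; Ȟ^1 = Z/5 ⊕ Z/5; Ȟ^2 = 0


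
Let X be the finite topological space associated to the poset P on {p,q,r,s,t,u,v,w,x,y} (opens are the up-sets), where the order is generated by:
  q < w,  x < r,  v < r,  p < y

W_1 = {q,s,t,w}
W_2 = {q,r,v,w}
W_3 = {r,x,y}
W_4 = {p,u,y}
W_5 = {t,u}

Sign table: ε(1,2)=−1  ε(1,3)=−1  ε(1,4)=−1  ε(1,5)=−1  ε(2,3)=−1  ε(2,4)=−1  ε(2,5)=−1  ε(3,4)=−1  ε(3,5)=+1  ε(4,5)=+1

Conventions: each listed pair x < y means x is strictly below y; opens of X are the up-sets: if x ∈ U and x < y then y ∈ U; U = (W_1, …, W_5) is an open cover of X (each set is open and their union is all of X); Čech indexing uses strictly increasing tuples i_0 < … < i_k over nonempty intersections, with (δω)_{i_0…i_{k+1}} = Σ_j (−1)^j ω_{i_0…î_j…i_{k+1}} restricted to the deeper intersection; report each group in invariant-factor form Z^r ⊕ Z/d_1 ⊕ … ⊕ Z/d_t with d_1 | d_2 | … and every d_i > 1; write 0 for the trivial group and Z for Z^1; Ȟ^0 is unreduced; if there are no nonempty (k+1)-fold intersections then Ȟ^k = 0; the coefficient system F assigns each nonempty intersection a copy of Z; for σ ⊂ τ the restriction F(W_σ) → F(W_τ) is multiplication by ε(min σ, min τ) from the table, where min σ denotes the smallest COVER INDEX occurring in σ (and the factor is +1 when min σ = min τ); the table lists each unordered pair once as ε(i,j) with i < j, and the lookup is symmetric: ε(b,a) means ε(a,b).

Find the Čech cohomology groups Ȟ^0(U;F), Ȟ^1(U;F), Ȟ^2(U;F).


intersection data:
  W12={q,w} W15={t} W23={r} W34={y} W45={u}
C dims 5,5; δ0: rk 4, SNF 1^4
Ȟ^0 = (5 − 4) − 0 = 1, so Ȟ^0 ≅ Z
Ȟ^1 = (5 − 0) − 4 = 1, so Ȟ^1 ≅ Z
Ȟ^2 = (0 − 0) − 0 = 0, so Ȟ^2 ≅ 0

Ȟ^0 ≅ Z, Ȟ^1 ≅ Z and Ȟ^2 ≅ 0


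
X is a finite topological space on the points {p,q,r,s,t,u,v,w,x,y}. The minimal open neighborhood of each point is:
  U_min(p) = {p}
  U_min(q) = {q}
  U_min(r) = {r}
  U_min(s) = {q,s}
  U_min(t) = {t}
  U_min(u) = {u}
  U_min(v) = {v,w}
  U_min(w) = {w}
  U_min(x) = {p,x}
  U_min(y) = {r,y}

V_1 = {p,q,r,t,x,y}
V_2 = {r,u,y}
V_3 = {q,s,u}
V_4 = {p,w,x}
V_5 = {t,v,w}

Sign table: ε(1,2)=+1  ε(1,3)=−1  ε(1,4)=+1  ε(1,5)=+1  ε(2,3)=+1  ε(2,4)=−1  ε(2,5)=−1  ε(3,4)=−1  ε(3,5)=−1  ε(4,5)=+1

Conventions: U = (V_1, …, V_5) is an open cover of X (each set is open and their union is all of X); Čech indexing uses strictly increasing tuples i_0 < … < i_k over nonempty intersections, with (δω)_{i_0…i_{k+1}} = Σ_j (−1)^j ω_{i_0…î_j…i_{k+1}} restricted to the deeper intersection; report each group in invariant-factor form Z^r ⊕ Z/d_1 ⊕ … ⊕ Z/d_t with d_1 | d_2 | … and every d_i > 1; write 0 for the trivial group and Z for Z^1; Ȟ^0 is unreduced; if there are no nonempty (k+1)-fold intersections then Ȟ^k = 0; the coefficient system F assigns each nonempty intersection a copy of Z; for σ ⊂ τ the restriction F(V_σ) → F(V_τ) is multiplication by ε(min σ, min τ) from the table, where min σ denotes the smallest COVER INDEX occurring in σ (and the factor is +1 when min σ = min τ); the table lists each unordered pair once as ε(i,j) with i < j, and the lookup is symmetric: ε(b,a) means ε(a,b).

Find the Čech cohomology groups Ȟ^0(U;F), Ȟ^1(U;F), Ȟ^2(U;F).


nerve of the cover:
  V12={r,y} V13={q} V14={p,x} V15={t} V23={u} V45={w}
C dims 5,6; δ0: rk 5, SNF 1^4·2
Ȟ^0 = (5 − 5) − 0 = 0, so Ȟ^0 ≅ 0
Ȟ^1 = (6 − 0) − 5 = 1 plus torsion [2], so Ȟ^1 ≅ Z ⊕ Z/2
Ȟ^2 = (0 − 0) − 0 = 0, so Ȟ^2 ≅ 0

Ȟ^0 ≅ 0; Ȟ^1 ≅ Z ⊕ Z/2; Ȟ^2 ≅ 0


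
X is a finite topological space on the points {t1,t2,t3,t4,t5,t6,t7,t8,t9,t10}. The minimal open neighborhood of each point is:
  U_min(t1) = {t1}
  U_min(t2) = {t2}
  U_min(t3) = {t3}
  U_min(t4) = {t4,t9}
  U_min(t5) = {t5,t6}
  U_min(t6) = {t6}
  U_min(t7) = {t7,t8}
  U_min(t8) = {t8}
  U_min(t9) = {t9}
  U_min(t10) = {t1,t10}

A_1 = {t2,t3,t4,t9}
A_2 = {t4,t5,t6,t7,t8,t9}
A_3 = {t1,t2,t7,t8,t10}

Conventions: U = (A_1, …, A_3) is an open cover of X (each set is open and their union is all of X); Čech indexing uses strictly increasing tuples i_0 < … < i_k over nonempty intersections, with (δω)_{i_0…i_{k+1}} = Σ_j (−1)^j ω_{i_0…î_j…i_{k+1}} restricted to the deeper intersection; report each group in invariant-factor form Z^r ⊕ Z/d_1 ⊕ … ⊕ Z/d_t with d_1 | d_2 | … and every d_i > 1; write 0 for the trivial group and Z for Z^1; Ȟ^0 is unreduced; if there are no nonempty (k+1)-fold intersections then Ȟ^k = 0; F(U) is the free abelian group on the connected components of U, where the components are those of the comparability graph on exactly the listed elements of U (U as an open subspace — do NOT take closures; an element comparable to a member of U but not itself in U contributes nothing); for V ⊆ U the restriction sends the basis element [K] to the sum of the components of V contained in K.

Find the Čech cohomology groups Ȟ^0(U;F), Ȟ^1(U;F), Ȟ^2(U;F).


intersection data:
  A12={t4,t9} A13={t2} A23={t7,t8}
components per intersection:
  A1: {t2} {t3} {t4,t9}
  A2: {t4,t9} {t5,t6} {t7,t8}
  A3: {t1,t10} {t2} {t7,t8}
  A12: {t4,t9}
  A13: {t2}
  A23: {t7,t8}
C dims 9,3; δ0: rk 3, SNF 1^3
Ȟ^0 = (9 − 3) − 0 = 6, so Ȟ^0 ≅ Z^6
Ȟ^1 = (3 − 0) − 3 = 0, so Ȟ^1 ≅ 0
Ȟ^2 = (0 − 0) − 0 = 0, so Ȟ^2 ≅ 0

Ȟ^0 ≅ Z^6, Ȟ^1 ≅ 0 and Ȟ^2 ≅ 0


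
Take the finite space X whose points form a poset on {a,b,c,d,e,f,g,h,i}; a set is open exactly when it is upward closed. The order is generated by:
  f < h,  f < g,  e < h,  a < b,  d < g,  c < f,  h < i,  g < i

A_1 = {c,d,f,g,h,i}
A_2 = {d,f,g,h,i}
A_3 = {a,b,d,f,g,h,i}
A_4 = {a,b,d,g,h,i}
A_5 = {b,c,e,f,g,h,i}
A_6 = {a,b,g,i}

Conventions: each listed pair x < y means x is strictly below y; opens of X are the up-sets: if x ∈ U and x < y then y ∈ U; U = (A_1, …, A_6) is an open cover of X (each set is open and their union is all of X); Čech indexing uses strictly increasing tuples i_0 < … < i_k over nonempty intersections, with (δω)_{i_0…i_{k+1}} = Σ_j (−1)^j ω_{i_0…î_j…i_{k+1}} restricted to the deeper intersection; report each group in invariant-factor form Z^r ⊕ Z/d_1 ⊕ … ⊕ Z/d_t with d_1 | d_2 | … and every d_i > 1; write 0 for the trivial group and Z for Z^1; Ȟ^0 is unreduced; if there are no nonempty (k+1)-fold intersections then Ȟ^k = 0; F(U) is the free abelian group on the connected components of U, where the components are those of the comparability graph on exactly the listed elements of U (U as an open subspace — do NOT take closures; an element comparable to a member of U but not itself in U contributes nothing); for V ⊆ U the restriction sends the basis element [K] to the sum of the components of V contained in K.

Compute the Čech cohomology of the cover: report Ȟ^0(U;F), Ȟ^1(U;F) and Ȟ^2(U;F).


nonempty intersections:
  A12={d,f,g,h,i} A13={d,f,g,h,i} A14={d,g,h,i} A15={c,f,g,h,i} A16={g,i} A23={d,f,g,h,i} A24={d,g,h,i} A25={f,g,h,i} A26={g,i} A34={a,b,d,g,h,i} A35={b,f,g,h,i} A36={a,b,g,i} A45={b,g,h,i} A46={a,b,g,i} A56={b,g,i}
  A123={d,f,g,h,i} A124={d,g,h,i} A125={f,g,h,i} A126={g,i} A134={d,g,h,i} A135={f,g,h,i} A136={g,i} A145={g,h,i} A146={g,i} A156={g,i} A234={d,g,h,i} A235={f,g,h,i} A236={g,i} A245={g,h,i} A246={g,i} A256={g,i} A345={b,g,h,i} A346={a,b,g,i} A356={b,g,i} A456={b,g,i}
  A1234={d,g,h,i} A1235={f,g,h,i} A1236={g,i} A1245={g,h,i} A1246={g,i} A1256={g,i} A1345={g,h,i} A1346={g,i} A1356={g,i} A1456={g,i} A2345={g,h,i} A2346={g,i} A2356={g,i} A2456={g,i} A3456={b,g,i}
  A12345={g,h,i} A12346={g,i} A12356={g,i} A12456={g,i} A13456={g,i} A23456={g,i}
  A123456={g,i}
components per intersection:
  A1: {c,d,f,g,h,i}
  A2: {d,f,g,h,i}
  A3: {a,b} {d,f,g,h,i}
  A4: {a,b} {d,g,h,i}
  A5: {b} {c,e,f,g,h,i}
  A6: {a,b} {g,i}
  A12: {d,f,g,h,i}
  A13: {d,f,g,h,i}
  A14: {d,g,h,i}
  A15: {c,f,g,h,i}
  A16: {g,i}
  A23: {d,f,g,h,i}
  A24: {d,g,h,i}
  A25: {f,g,h,i}
  A26: {g,i}
  A34: {a,b} {d,g,h,i}
  A35: {b} {f,g,h,i}
  A36: {a,b} {g,i}
  A45: {b} {g,h,i}
  A46: {a,b} {g,i}
  A56: {b} {g,i}
  A123: {d,f,g,h,i}
  A124: {d,g,h,i}
  A125: {f,g,h,i}
  A126: {g,i}
  A134: {d,g,h,i}
  A135: {f,g,h,i}
  A136: {g,i}
  A145: {g,h,i}
  A146: {g,i}
  A156: {g,i}
  A234: {d,g,h,i}
  A235: {f,g,h,i}
  A236: {g,i}
  A245: {g,h,i}
  A246: {g,i}
  A256: {g,i}
  A345: {b} {g,h,i}
  A346: {a,b} {g,i}
  A356: {b} {g,i}
  A456: {b} {g,i}
  A1234: {d,g,h,i}
  A1235: {f,g,h,i}
  A1236: {g,i}
  A1245: {g,h,i}
  A1246: {g,i}
  A1256: {g,i}
  A1345: {g,h,i}
  A1346: {g,i}
  A1356: {g,i}
  A1456: {g,i}
  A2345: {g,h,i}
  A2346: {g,i}
  A2356: {g,i}
  A2456: {g,i}
  A3456: {b} {g,i}
  A12345: {g,h,i}
  A12346: {g,i}
  A12356: {g,i}
  A12456: {g,i}
  A13456: {g,i}
  A23456: {g,i}
  A123456: {g,i}
C dims 10,21,24,16; δ0: rk 8, SNF 1^8; δ1: rk 13, SNF 1^13; δ2: rk 11, SNF 1^11
Ȟ^0: (10−8)−0=2 ⇒ Z^2
Ȟ^1: (21−13)−8=0 ⇒ 0
Ȟ^2: (24−11)−13=0 ⇒ 0

Ȟ^0 ≅ Z^2, Ȟ^1 ≅ 0 and Ȟ^2 ≅ 0


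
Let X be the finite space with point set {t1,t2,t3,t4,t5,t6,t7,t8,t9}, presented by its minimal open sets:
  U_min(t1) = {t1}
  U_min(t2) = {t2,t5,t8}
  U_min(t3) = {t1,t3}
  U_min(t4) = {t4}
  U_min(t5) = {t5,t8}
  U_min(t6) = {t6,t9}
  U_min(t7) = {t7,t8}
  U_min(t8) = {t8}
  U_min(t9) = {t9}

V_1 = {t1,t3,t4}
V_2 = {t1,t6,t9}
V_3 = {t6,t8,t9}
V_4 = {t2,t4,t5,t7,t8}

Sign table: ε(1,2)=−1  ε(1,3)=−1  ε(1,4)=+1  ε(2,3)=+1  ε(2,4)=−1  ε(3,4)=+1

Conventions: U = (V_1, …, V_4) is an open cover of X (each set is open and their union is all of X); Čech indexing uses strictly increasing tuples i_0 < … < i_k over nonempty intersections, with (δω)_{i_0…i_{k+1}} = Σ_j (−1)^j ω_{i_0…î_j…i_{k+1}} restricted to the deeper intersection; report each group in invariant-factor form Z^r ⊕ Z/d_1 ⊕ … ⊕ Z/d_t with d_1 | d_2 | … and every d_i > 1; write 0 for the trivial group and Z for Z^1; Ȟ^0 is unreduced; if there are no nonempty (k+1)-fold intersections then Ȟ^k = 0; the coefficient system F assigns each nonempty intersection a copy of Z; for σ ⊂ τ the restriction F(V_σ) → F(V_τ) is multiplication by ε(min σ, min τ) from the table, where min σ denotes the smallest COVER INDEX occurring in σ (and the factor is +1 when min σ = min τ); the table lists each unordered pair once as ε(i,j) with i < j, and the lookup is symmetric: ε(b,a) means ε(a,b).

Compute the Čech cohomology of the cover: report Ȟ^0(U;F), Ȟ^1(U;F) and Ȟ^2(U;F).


Ȟ^0 ≅ 0,  Ȟ^1 ≅ Z/2,  Ȟ^2 ≅ 0

nerve of the cover:
  V12={t1} V14={t4} V23={t6,t9} V34={t8}
C dims 4,4; δ0: rk 4, SNF 1^3·2
Ȟ^0 = (4 − 4) − 0 = 0, so Ȟ^0 ≅ 0
Ȟ^1 = (4 − 0) − 4 = 0 plus torsion [2], so Ȟ^1 ≅ Z/2
Ȟ^2 = (0 − 0) − 0 = 0, so Ȟ^2 ≅ 0


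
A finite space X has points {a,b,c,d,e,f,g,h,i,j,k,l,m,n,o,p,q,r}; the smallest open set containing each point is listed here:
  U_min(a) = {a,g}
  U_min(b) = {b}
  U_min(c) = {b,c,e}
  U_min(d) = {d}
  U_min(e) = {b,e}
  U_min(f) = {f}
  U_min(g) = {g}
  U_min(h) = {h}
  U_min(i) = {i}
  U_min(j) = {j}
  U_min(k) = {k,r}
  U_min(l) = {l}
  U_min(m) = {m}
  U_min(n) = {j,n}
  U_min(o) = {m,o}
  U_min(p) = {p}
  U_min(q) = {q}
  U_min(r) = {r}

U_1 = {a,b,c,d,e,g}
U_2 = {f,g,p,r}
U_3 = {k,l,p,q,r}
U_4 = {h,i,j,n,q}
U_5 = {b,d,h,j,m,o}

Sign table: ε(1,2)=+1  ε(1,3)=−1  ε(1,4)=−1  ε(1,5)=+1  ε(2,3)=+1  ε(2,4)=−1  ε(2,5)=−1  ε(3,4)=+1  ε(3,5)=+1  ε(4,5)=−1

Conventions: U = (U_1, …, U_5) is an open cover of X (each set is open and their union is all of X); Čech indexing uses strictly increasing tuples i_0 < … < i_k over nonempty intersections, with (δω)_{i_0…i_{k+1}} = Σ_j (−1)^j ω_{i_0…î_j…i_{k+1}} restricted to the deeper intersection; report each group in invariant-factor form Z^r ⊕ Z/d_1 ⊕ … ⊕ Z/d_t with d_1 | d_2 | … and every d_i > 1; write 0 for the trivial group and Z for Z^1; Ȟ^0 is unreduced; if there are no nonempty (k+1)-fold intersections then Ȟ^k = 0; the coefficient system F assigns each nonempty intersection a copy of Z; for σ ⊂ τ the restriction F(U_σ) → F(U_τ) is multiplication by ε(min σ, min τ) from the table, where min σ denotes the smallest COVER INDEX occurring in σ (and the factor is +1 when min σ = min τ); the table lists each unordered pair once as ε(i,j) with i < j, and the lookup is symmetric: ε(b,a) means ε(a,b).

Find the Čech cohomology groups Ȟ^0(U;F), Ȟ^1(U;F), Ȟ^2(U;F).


intersection data:
  U12={g} U15={b,d} U23={p,r} U34={q} U45={h,j}
C dims 5,5; δ0: rk 5, SNF 1^4·2
Ȟ^0 = (5 − 5) − 0 = 0, so Ȟ^0 ≅ 0
Ȟ^1 = (5 − 0) − 5 = 0 plus torsion [2], so Ȟ^1 ≅ Z/2
Ȟ^2 = (0 − 0) − 0 = 0, so Ȟ^2 ≅ 0

Ȟ^0 = 0; Ȟ^1 = Z/2; Ȟ^2 = 0


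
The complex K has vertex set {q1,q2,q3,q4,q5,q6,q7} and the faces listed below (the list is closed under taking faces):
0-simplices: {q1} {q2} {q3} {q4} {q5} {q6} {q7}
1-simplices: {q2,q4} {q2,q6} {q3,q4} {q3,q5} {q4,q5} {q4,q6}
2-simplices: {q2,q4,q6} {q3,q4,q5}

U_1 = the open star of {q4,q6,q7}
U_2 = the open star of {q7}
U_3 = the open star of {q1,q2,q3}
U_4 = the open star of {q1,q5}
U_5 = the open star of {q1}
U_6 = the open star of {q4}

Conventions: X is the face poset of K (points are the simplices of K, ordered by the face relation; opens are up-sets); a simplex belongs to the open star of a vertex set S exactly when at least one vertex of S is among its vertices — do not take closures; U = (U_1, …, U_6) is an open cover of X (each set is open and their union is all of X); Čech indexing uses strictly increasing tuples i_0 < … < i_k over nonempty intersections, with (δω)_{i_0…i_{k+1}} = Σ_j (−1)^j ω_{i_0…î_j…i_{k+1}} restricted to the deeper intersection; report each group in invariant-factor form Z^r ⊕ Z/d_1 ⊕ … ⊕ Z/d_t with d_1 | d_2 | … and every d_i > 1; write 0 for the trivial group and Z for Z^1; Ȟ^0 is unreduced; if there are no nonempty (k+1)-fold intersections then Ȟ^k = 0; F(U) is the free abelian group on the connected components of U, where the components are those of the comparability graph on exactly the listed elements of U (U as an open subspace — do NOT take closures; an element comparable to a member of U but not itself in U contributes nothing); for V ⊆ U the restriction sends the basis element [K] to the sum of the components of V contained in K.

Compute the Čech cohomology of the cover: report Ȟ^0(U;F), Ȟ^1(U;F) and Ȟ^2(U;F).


nerve of the cover:
  U1={{q4},{q6},{q7},{q2,q4},{q2,q6},{q3,q4},{q4,q5},{q4,q6},{q2,q4,q6},{q3,q4,q5}} U2={{q7}} U3={{q1},{q2},{q3},{q2,q4},{q2,q6},{q3,q4},{q3,q5},{q2,q4,q6},{q3,q4,q5}} U4={{q1},{q5},{q3,q5},{q4,q5},{q3,q4,q5}} U5={{q1}} U6={{q4},{q2,q4},{q3,q4},{q4,q5},{q4,q6},{q2,q4,q6},{q3,q4,q5}}
  U12={{q7}} U13={{q2,q4},{q2,q6},{q3,q4},{q2,q4,q6},{q3,q4,q5}} U14={{q4,q5},{q3,q4,q5}} U16={{q4},{q2,q4},{q3,q4},{q4,q5},{q4,q6},{q2,q4,q6},{q3,q4,q5}} U34={{q1},{q3,q5},{q3,q4,q5}} U35={{q1}} U36={{q2,q4},{q3,q4},{q2,q4,q6},{q3,q4,q5}} U45={{q1}} U46={{q4,q5},{q3,q4,q5}}
  U134={{q3,q4,q5}} U136={{q2,q4},{q3,q4},{q2,q4,q6},{q3,q4,q5}} U146={{q4,q5},{q3,q4,q5}} U345={{q1}} U346={{q3,q4,q5}}
  U1346={{q3,q4,q5}}
components per intersection:
  U1: {{q4},{q6},{q2,q4},{q2,q6},{q3,q4},{q4,q5},{q4,q6},{q2,q4,q6},{q3,q4,q5}} {{q7}}
  U2: {{q7}}
  U3: {{q1}} {{q2},{q2,q4},{q2,q6},{q2,q4,q6}} {{q3},{q3,q4},{q3,q5},{q3,q4,q5}}
  U4: {{q1}} {{q5},{q3,q5},{q4,q5},{q3,q4,q5}}
  U5: {{q1}}
  U6: {{q4},{q2,q4},{q3,q4},{q4,q5},{q4,q6},{q2,q4,q6},{q3,q4,q5}}
  U12: {{q7}}
  U13: {{q2,q4},{q2,q6},{q2,q4,q6}} {{q3,q4},{q3,q4,q5}}
  U14: {{q4,q5},{q3,q4,q5}}
  U16: {{q4},{q2,q4},{q3,q4},{q4,q5},{q4,q6},{q2,q4,q6},{q3,q4,q5}}
  U34: {{q1}} {{q3,q5},{q3,q4,q5}}
  U35: {{q1}}
  U36: {{q2,q4},{q2,q4,q6}} {{q3,q4},{q3,q4,q5}}
  U45: {{q1}}
  U46: {{q4,q5},{q3,q4,q5}}
  U134: {{q3,q4,q5}}
  U136: {{q2,q4},{q2,q4,q6}} {{q3,q4},{q3,q4,q5}}
  U146: {{q4,q5},{q3,q4,q5}}
  U345: {{q1}}
  U346: {{q3,q4,q5}}
  U1346: {{q3,q4,q5}}
C dims 10,12,6,1; δ0: rk 7, SNF 1^7; δ1: rk 5, SNF 1^5; δ2: rk 1, SNF 1^1
Ȟ^0 = (10 − 7) − 0 = 3, so Ȟ^0 ≅ Z^3
Ȟ^1 = (12 − 5) − 7 = 0, so Ȟ^1 ≅ 0
Ȟ^2 = (6 − 1) − 5 = 0, so Ȟ^2 ≅ 0

Ȟ^0(U;F) ≅ Z^3; Ȟ^1(U;F) ≅ 0; Ȟ^2(U;F) ≅ 0


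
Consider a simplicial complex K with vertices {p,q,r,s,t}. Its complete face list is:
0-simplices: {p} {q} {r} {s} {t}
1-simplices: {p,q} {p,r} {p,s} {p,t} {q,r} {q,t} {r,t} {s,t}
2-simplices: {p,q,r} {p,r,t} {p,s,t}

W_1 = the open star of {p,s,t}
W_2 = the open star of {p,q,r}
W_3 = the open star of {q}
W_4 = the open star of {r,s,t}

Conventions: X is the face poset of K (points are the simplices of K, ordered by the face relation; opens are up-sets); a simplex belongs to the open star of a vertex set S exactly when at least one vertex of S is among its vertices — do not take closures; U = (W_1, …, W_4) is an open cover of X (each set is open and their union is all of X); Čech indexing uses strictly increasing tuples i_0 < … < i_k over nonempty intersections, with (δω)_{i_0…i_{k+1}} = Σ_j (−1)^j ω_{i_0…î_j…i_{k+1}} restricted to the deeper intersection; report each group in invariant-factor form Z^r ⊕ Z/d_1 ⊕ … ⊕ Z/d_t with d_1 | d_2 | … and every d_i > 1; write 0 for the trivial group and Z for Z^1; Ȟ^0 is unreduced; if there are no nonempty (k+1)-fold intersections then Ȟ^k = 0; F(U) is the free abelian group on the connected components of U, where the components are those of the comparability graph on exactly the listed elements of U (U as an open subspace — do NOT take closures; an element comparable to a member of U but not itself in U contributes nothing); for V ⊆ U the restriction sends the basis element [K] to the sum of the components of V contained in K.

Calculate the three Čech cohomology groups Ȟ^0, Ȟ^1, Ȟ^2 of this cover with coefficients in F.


nonempty intersections:
  W1={{p},{s},{t},{p,q},{p,r},{p,s},{p,t},{q,t},{r,t},{s,t},{p,q,r},{p,r,t},{p,s,t}} W2={{p},{q},{r},{p,q},{p,r},{p,s},{p,t},{q,r},{q,t},{r,t},{p,q,r},{p,r,t},{p,s,t}} W3={{q},{p,q},{q,r},{q,t},{p,q,r}} W4={{r},{s},{t},{p,r},{p,s},{p,t},{q,r},{q,t},{r,t},{s,t},{p,q,r},{p,r,t},{p,s,t}}
  W12={{p},{p,q},{p,r},{p,s},{p,t},{q,t},{r,t},{p,q,r},{p,r,t},{p,s,t}} W13={{p,q},{q,t},{p,q,r}} W14={{s},{t},{p,r},{p,s},{p,t},{q,t},{r,t},{s,t},{p,q,r},{p,r,t},{p,s,t}} W23={{q},{p,q},{q,r},{q,t},{p,q,r}} W24={{r},{p,r},{p,s},{p,t},{q,r},{q,t},{r,t},{p,q,r},{p,r,t},{p,s,t}} W34={{q,r},{q,t},{p,q,r}}
  W123={{p,q},{q,t},{p,q,r}} W124={{p,r},{p,s},{p,t},{q,t},{r,t},{p,q,r},{p,r,t},{p,s,t}} W134={{q,t},{p,q,r}} W234={{q,r},{q,t},{p,q,r}}
  W1234={{q,t},{p,q,r}}
components per intersection:
  W1: {{p},{s},{t},{p,q},{p,r},{p,s},{p,t},{q,t},{r,t},{s,t},{p,q,r},{p,r,t},{p,s,t}}
  W2: {{p},{q},{r},{p,q},{p,r},{p,s},{p,t},{q,r},{q,t},{r,t},{p,q,r},{p,r,t},{p,s,t}}
  W3: {{q},{p,q},{q,r},{q,t},{p,q,r}}
  W4: {{r},{s},{t},{p,r},{p,s},{p,t},{q,r},{q,t},{r,t},{s,t},{p,q,r},{p,r,t},{p,s,t}}
  W12: {{p},{p,q},{p,r},{p,s},{p,t},{r,t},{p,q,r},{p,r,t},{p,s,t}} {{q,t}}
  W13: {{p,q},{p,q,r}} {{q,t}}
  W14: {{s},{t},{p,r},{p,s},{p,t},{q,t},{r,t},{s,t},{p,q,r},{p,r,t},{p,s,t}}
  W23: {{q},{p,q},{q,r},{q,t},{p,q,r}}
  W24: {{r},{p,r},{p,s},{p,t},{q,r},{r,t},{p,q,r},{p,r,t},{p,s,t}} {{q,t}}
  W34: {{q,r},{p,q,r}} {{q,t}}
  W123: {{p,q},{p,q,r}} {{q,t}}
  W124: {{p,r},{p,s},{p,t},{r,t},{p,q,r},{p,r,t},{p,s,t}} {{q,t}}
  W134: {{q,t}} {{p,q,r}}
  W234: {{q,r},{p,q,r}} {{q,t}}
  W1234: {{q,t}} {{p,q,r}}
C dims 4,10,8,2; δ0: rk 3, SNF 1^3; δ1: rk 6, SNF 1^6; δ2: rk 2, SNF 1^2
Ȟ^0: (4−3)−0=1 ⇒ Z
Ȟ^1: (10−6)−3=1 ⇒ Z
Ȟ^2: (8−2)−6=0 ⇒ 0

Ȟ^0(U;F) ≅ Z; Ȟ^1(U;F) ≅ Z; Ȟ^2(U;F) ≅ 0


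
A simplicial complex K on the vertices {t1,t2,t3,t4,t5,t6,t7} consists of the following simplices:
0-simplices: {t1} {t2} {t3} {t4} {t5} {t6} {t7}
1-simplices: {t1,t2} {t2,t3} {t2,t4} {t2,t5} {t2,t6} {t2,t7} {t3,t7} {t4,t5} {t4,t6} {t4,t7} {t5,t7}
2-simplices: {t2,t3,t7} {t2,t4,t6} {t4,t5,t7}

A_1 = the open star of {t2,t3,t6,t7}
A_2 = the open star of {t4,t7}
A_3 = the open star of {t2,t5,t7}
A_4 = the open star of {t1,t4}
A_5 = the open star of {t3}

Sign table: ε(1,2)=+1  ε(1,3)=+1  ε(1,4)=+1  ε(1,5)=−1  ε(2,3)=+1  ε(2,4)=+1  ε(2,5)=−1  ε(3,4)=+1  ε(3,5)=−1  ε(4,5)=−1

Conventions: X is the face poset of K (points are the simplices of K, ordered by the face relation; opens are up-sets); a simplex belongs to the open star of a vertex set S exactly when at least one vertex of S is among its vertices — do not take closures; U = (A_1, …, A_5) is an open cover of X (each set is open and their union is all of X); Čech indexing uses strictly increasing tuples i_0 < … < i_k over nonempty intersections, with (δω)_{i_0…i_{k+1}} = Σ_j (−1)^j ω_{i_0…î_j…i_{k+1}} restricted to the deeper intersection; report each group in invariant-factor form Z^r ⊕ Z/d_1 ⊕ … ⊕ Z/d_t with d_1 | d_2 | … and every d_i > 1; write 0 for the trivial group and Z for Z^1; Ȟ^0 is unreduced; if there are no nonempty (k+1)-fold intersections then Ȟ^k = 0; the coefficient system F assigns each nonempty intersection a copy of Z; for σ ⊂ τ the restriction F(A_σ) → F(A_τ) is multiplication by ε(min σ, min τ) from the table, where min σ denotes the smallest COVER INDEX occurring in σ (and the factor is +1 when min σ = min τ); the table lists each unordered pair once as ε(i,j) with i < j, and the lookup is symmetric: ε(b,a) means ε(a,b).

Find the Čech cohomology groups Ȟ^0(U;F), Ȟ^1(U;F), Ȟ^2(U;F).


Ȟ^0(U;F) ≅ Z,  Ȟ^1(U;F) ≅ 0,  Ȟ^2(U;F) ≅ 0

nonempty overlaps:
  A1={{t2},{t3},{t6},{t7},{t1,t2},{t2,t3},{t2,t4},{t2,t5},{t2,t6},{t2,t7},{t3,t7},{t4,t6},{t4,t7},{t5,t7},{t2,t3,t7},{t2,t4,t6},{t4,t5,t7}} A2={{t4},{t7},{t2,t4},{t2,t7},{t3,t7},{t4,t5},{t4,t6},{t4,t7},{t5,t7},{t2,t3,t7},{t2,t4,t6},{t4,t5,t7}} A3={{t2},{t5},{t7},{t1,t2},{t2,t3},{t2,t4},{t2,t5},{t2,t6},{t2,t7},{t3,t7},{t4,t5},{t4,t7},{t5,t7},{t2,t3,t7},{t2,t4,t6},{t4,t5,t7}} A4={{t1},{t4},{t1,t2},{t2,t4},{t4,t5},{t4,t6},{t4,t7},{t2,t4,t6},{t4,t5,t7}} A5={{t3},{t2,t3},{t3,t7},{t2,t3,t7}}
  A12={{t7},{t2,t4},{t2,t7},{t3,t7},{t4,t6},{t4,t7},{t5,t7},{t2,t3,t7},{t2,t4,t6},{t4,t5,t7}} A13={{t2},{t7},{t1,t2},{t2,t3},{t2,t4},{t2,t5},{t2,t6},{t2,t7},{t3,t7},{t4,t7},{t5,t7},{t2,t3,t7},{t2,t4,t6},{t4,t5,t7}} A14={{t1,t2},{t2,t4},{t4,t6},{t4,t7},{t2,t4,t6},{t4,t5,t7}} A15={{t3},{t2,t3},{t3,t7},{t2,t3,t7}} A23={{t7},{t2,t4},{t2,t7},{t3,t7},{t4,t5},{t4,t7},{t5,t7},{t2,t3,t7},{t2,t4,t6},{t4,t5,t7}} A24={{t4},{t2,t4},{t4,t5},{t4,t6},{t4,t7},{t2,t4,t6},{t4,t5,t7}} A25={{t3,t7},{t2,t3,t7}} A34={{t1,t2},{t2,t4},{t4,t5},{t4,t7},{t2,t4,t6},{t4,t5,t7}} A35={{t2,t3},{t3,t7},{t2,t3,t7}}
  A123={{t7},{t2,t4},{t2,t7},{t3,t7},{t4,t7},{t5,t7},{t2,t3,t7},{t2,t4,t6},{t4,t5,t7}} A124={{t2,t4},{t4,t6},{t4,t7},{t2,t4,t6},{t4,t5,t7}} A125={{t3,t7},{t2,t3,t7}} A134={{t1,t2},{t2,t4},{t4,t7},{t2,t4,t6},{t4,t5,t7}} A135={{t2,t3},{t3,t7},{t2,t3,t7}} A234={{t2,t4},{t4,t5},{t4,t7},{t2,t4,t6},{t4,t5,t7}} A235={{t3,t7},{t2,t3,t7}}
  A1234={{t2,t4},{t4,t7},{t2,t4,t6},{t4,t5,t7}} A1235={{t3,t7},{t2,t3,t7}}
C dims 5,9,7,2; δ0: rk 4, SNF 1^4; δ1: rk 5, SNF 1^5; δ2: rk 2, SNF 1^2
degree 0: 5−4−0 = 1 → Ȟ^0 ≅ Z
degree 1: 9−5−4 = 0 → Ȟ^1 ≅ 0
degree 2: 7−2−5 = 0 → Ȟ^2 ≅ 0


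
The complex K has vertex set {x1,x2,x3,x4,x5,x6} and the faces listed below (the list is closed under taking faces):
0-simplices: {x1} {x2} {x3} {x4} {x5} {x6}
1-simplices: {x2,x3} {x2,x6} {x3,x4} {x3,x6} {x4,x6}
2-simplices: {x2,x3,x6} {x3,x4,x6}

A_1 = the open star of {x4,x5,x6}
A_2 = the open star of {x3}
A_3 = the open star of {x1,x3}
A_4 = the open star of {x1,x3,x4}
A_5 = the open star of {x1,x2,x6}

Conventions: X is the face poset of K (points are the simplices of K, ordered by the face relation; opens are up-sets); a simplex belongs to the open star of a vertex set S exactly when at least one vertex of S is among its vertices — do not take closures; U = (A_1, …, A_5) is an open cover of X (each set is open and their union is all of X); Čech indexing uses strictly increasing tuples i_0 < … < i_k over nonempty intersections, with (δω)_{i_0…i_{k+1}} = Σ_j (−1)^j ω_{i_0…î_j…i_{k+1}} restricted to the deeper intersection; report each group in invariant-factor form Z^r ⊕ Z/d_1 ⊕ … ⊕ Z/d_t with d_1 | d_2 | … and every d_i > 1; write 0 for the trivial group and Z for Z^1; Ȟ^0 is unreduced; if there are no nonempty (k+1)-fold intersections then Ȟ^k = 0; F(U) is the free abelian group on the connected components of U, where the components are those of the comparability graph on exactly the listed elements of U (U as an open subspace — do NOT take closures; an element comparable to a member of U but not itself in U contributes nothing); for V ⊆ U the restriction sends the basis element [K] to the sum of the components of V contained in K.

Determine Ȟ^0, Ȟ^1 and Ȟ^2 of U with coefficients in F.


Ȟ^0 = Z^3; Ȟ^1 = 0; Ȟ^2 = 0

nerve of the cover:
  A1={{x4},{x5},{x6},{x2,x6},{x3,x4},{x3,x6},{x4,x6},{x2,x3,x6},{x3,x4,x6}} A2={{x3},{x2,x3},{x3,x4},{x3,x6},{x2,x3,x6},{x3,x4,x6}} A3={{x1},{x3},{x2,x3},{x3,x4},{x3,x6},{x2,x3,x6},{x3,x4,x6}} A4={{x1},{x3},{x4},{x2,x3},{x3,x4},{x3,x6},{x4,x6},{x2,x3,x6},{x3,x4,x6}} A5={{x1},{x2},{x6},{x2,x3},{x2,x6},{x3,x6},{x4,x6},{x2,x3,x6},{x3,x4,x6}}
  A12={{x3,x4},{x3,x6},{x2,x3,x6},{x3,x4,x6}} A13={{x3,x4},{x3,x6},{x2,x3,x6},{x3,x4,x6}} A14={{x4},{x3,x4},{x3,x6},{x4,x6},{x2,x3,x6},{x3,x4,x6}} A15={{x6},{x2,x6},{x3,x6},{x4,x6},{x2,x3,x6},{x3,x4,x6}} A23={{x3},{x2,x3},{x3,x4},{x3,x6},{x2,x3,x6},{x3,x4,x6}} A24={{x3},{x2,x3},{x3,x4},{x3,x6},{x2,x3,x6},{x3,x4,x6}} A25={{x2,x3},{x3,x6},{x2,x3,x6},{x3,x4,x6}} A34={{x1},{x3},{x2,x3},{x3,x4},{x3,x6},{x2,x3,x6},{x3,x4,x6}} A35={{x1},{x2,x3},{x3,x6},{x2,x3,x6},{x3,x4,x6}} A45={{x1},{x2,x3},{x3,x6},{x4,x6},{x2,x3,x6},{x3,x4,x6}}
  A123={{x3,x4},{x3,x6},{x2,x3,x6},{x3,x4,x6}} A124={{x3,x4},{x3,x6},{x2,x3,x6},{x3,x4,x6}} A125={{x3,x6},{x2,x3,x6},{x3,x4,x6}} A134={{x3,x4},{x3,x6},{x2,x3,x6},{x3,x4,x6}} A135={{x3,x6},{x2,x3,x6},{x3,x4,x6}} A145={{x3,x6},{x4,x6},{x2,x3,x6},{x3,x4,x6}} A234={{x3},{x2,x3},{x3,x4},{x3,x6},{x2,x3,x6},{x3,x4,x6}} A235={{x2,x3},{x3,x6},{x2,x3,x6},{x3,x4,x6}} A245={{x2,x3},{x3,x6},{x2,x3,x6},{x3,x4,x6}} A345={{x1},{x2,x3},{x3,x6},{x2,x3,x6},{x3,x4,x6}}
  A1234={{x3,x4},{x3,x6},{x2,x3,x6},{x3,x4,x6}} A1235={{x3,x6},{x2,x3,x6},{x3,x4,x6}} A1245={{x3,x6},{x2,x3,x6},{x3,x4,x6}} A1345={{x3,x6},{x2,x3,x6},{x3,x4,x6}} A2345={{x2,x3},{x3,x6},{x2,x3,x6},{x3,x4,x6}}
  A12345={{x3,x6},{x2,x3,x6},{x3,x4,x6}}
components per intersection:
  A1: {{x4},{x6},{x2,x6},{x3,x4},{x3,x6},{x4,x6},{x2,x3,x6},{x3,x4,x6}} {{x5}}
  A2: {{x3},{x2,x3},{x3,x4},{x3,x6},{x2,x3,x6},{x3,x4,x6}}
  A3: {{x1}} {{x3},{x2,x3},{x3,x4},{x3,x6},{x2,x3,x6},{x3,x4,x6}}
  A4: {{x1}} {{x3},{x4},{x2,x3},{x3,x4},{x3,x6},{x4,x6},{x2,x3,x6},{x3,x4,x6}}
  A5: {{x1}} {{x2},{x6},{x2,x3},{x2,x6},{x3,x6},{x4,x6},{x2,x3,x6},{x3,x4,x6}}
  A12: {{x3,x4},{x3,x6},{x2,x3,x6},{x3,x4,x6}}
  A13: {{x3,x4},{x3,x6},{x2,x3,x6},{x3,x4,x6}}
  A14: {{x4},{x3,x4},{x3,x6},{x4,x6},{x2,x3,x6},{x3,x4,x6}}
  A15: {{x6},{x2,x6},{x3,x6},{x4,x6},{x2,x3,x6},{x3,x4,x6}}
  A23: {{x3},{x2,x3},{x3,x4},{x3,x6},{x2,x3,x6},{x3,x4,x6}}
  A24: {{x3},{x2,x3},{x3,x4},{x3,x6},{x2,x3,x6},{x3,x4,x6}}
  A25: {{x2,x3},{x3,x6},{x2,x3,x6},{x3,x4,x6}}
  A34: {{x1}} {{x3},{x2,x3},{x3,x4},{x3,x6},{x2,x3,x6},{x3,x4,x6}}
  A35: {{x1}} {{x2,x3},{x3,x6},{x2,x3,x6},{x3,x4,x6}}
  A45: {{x1}} {{x2,x3},{x3,x6},{x4,x6},{x2,x3,x6},{x3,x4,x6}}
  A123: {{x3,x4},{x3,x6},{x2,x3,x6},{x3,x4,x6}}
  A124: {{x3,x4},{x3,x6},{x2,x3,x6},{x3,x4,x6}}
  A125: {{x3,x6},{x2,x3,x6},{x3,x4,x6}}
  A134: {{x3,x4},{x3,x6},{x2,x3,x6},{x3,x4,x6}}
  A135: {{x3,x6},{x2,x3,x6},{x3,x4,x6}}
  A145: {{x3,x6},{x4,x6},{x2,x3,x6},{x3,x4,x6}}
  A234: {{x3},{x2,x3},{x3,x4},{x3,x6},{x2,x3,x6},{x3,x4,x6}}
  A235: {{x2,x3},{x3,x6},{x2,x3,x6},{x3,x4,x6}}
  A245: {{x2,x3},{x3,x6},{x2,x3,x6},{x3,x4,x6}}
  A345: {{x1}} {{x2,x3},{x3,x6},{x2,x3,x6},{x3,x4,x6}}
  A1234: {{x3,x4},{x3,x6},{x2,x3,x6},{x3,x4,x6}}
  A1235: {{x3,x6},{x2,x3,x6},{x3,x4,x6}}
  A1245: {{x3,x6},{x2,x3,x6},{x3,x4,x6}}
  A1345: {{x3,x6},{x2,x3,x6},{x3,x4,x6}}
  A2345: {{x2,x3},{x3,x6},{x2,x3,x6},{x3,x4,x6}}
  A12345: {{x3,x6},{x2,x3,x6},{x3,x4,x6}}
C dims 9,13,11,5; δ0: rk 6, SNF 1^6; δ1: rk 7, SNF 1^7; δ2: rk 4, SNF 1^4
Ȟ^0 = (9 − 6) − 0 = 3, so Ȟ^0 ≅ Z^3
Ȟ^1 = (13 − 7) − 6 = 0, so Ȟ^1 ≅ 0
Ȟ^2 = (11 − 4) − 7 = 0, so Ȟ^2 ≅ 0


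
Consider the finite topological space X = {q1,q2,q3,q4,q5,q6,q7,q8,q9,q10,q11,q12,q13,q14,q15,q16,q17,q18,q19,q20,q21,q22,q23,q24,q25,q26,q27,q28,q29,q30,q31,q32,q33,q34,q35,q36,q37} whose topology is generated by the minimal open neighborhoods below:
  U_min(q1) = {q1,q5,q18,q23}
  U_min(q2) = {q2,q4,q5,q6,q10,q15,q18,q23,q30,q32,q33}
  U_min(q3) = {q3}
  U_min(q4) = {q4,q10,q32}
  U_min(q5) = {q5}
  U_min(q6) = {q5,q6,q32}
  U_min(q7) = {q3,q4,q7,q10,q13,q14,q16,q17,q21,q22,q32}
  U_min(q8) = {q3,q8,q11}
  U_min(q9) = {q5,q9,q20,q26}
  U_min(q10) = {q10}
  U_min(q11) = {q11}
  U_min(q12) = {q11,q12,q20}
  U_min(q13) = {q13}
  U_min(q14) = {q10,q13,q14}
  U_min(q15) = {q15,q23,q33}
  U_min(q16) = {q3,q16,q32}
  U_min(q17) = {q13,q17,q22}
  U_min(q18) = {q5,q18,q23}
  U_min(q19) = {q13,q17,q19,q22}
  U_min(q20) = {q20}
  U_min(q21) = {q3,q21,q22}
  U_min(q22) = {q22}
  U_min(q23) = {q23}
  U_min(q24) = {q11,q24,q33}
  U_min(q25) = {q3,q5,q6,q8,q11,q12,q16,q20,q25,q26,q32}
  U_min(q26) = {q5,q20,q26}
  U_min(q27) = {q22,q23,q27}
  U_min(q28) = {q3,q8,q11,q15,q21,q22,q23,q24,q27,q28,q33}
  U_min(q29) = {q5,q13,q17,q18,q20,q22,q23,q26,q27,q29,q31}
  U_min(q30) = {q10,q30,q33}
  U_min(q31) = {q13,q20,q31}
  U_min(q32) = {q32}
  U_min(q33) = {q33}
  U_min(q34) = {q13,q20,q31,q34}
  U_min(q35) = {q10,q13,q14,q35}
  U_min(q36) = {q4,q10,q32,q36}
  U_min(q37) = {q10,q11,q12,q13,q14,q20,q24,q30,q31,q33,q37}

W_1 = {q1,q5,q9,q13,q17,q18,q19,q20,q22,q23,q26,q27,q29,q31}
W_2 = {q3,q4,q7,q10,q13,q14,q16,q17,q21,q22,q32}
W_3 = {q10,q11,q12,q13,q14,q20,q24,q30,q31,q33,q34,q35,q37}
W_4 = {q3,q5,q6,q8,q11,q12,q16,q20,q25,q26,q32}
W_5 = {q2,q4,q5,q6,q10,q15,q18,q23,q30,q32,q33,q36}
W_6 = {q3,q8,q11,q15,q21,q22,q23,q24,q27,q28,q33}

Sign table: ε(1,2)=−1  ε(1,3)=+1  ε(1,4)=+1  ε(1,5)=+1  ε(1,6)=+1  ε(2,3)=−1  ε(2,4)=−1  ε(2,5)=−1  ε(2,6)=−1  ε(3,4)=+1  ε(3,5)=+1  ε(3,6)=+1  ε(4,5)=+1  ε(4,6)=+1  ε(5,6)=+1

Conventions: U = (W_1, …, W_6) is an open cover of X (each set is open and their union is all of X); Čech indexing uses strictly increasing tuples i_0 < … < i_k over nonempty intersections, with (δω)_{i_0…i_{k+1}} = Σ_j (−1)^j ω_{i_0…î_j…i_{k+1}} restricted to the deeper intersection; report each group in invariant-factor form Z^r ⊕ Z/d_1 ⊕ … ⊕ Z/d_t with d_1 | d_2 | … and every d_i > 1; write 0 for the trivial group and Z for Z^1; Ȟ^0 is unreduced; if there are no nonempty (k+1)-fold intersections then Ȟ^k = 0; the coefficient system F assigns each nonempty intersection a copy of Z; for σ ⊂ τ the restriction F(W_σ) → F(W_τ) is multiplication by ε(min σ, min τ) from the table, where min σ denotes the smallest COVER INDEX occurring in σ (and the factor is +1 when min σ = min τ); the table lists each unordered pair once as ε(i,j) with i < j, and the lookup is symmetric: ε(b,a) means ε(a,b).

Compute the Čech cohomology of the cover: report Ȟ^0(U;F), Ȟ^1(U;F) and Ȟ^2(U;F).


Ȟ^0 = Z, Ȟ^1 = 0, Ȟ^2 = Z/2

nonempty overlaps:
  W12={q13,q17,q22} W13={q13,q20,q31} W14={q5,q20,q26} W15={q5,q18,q23} W16={q22,q23,q27} W23={q10,q13,q14} W24={q3,q16,q32} W25={q4,q10,q32} W26={q3,q21,q22} W34={q11,q12,q20} W35={q10,q30,q33} W36={q11,q24,q33} W45={q5,q6,q32} W46={q3,q8,q11} W56={q15,q23,q33}
  W123={q13} W126={q22} W134={q20} W145={q5} W156={q23} W235={q10} W245={q32} W246={q3} W346={q11} W356={q33}
C dims 6,15,10; δ0: rk 5, SNF 1^5; δ1: rk 10, SNF 1^9·2
degree 0: 6−5−0 = 1 → Ȟ^0 ≅ Z
degree 1: 15−10−5 = 0 → Ȟ^1 ≅ 0
degree 2: 10−0−10 = 0 plus torsion [2] → Ȟ^2 ≅ Z/2


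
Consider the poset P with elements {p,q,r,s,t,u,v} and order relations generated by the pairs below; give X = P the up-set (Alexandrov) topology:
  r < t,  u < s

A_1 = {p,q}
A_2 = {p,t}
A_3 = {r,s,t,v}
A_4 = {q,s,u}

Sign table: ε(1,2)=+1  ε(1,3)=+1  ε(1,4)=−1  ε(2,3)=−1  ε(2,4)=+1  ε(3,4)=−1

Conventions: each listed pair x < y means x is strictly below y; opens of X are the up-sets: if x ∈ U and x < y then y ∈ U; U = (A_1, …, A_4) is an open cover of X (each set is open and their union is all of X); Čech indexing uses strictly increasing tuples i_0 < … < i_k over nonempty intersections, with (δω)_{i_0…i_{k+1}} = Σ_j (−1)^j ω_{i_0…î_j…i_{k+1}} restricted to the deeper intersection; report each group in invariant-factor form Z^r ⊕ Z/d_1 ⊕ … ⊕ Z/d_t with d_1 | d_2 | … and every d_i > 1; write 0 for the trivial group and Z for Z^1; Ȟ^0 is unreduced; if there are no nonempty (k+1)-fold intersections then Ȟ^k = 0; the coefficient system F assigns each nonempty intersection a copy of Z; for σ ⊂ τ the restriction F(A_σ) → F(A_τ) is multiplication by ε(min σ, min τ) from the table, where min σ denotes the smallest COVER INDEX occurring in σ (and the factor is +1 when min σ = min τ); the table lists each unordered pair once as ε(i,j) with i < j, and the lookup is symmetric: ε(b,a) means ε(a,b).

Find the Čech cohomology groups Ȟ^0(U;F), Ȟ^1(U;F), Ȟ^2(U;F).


Ȟ^0(U;F) ≅ 0, Ȟ^1(U;F) ≅ Z/2, Ȟ^2(U;F) ≅ 0

nerve of the cover:
  A12={p} A14={q} A23={t} A34={s}
C dims 4,4; δ0: rk 4, SNF 1^3·2
Ȟ^0 = (4 − 4) − 0 = 0, so Ȟ^0 ≅ 0
Ȟ^1 = (4 − 0) − 4 = 0 plus torsion [2], so Ȟ^1 ≅ Z/2
Ȟ^2 = (0 − 0) − 0 = 0, so Ȟ^2 ≅ 0


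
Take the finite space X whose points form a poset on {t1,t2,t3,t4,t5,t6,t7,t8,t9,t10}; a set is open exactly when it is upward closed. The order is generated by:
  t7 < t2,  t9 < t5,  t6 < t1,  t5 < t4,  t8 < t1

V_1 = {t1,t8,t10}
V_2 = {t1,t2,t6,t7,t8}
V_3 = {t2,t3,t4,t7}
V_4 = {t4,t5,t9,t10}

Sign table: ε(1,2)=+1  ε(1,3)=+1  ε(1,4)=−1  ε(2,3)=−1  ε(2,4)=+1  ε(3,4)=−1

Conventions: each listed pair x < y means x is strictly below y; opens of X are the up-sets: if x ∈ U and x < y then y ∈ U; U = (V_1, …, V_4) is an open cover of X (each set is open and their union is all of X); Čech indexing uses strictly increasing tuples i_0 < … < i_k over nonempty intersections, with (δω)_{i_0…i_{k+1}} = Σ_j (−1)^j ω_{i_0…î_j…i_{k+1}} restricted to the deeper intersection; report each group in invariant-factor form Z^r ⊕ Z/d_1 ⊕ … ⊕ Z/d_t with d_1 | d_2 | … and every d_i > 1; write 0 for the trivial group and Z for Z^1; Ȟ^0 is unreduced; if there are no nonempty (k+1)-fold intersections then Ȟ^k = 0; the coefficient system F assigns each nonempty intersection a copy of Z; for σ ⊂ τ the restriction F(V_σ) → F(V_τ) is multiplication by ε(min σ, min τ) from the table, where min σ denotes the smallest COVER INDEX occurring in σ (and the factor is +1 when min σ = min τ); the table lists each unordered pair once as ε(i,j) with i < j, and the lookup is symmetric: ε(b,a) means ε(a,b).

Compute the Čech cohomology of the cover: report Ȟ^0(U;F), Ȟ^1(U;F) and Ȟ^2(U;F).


nonempty overlaps:
  V12={t1,t8} V14={t10} V23={t2,t7} V34={t4}
C dims 4,4; δ0: rk 4, SNF 1^3·2
degree 0: 4−4−0 = 0 → Ȟ^0 ≅ 0
degree 1: 4−0−4 = 0 plus torsion [2] → Ȟ^1 ≅ Z/2
degree 2: 0−0−0 = 0 → Ȟ^2 ≅ 0

Ȟ^0 = 0, Ȟ^1 = Z/2, Ȟ^2 = 0


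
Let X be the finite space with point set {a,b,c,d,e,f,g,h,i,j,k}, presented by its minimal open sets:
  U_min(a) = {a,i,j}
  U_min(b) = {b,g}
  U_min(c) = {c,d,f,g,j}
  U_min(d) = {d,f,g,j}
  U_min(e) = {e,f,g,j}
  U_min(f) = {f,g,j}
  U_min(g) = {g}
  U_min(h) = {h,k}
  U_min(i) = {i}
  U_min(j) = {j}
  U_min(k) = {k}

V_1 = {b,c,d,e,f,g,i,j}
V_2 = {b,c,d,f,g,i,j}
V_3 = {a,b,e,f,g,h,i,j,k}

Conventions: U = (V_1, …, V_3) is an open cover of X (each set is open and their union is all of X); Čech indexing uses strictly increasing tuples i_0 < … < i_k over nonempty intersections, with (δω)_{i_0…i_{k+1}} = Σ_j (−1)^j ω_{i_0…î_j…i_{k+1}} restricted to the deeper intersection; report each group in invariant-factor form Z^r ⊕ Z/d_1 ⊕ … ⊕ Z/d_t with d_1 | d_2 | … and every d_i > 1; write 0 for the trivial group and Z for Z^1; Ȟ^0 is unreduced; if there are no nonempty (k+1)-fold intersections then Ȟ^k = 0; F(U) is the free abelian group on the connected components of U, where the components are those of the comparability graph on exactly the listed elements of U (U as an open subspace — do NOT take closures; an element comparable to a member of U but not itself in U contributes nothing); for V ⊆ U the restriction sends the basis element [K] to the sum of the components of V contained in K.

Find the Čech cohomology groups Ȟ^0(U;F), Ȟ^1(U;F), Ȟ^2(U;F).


Ȟ^0 ≅ Z^2,  Ȟ^1 ≅ 0,  Ȟ^2 ≅ 0

intersection data:
  V12={b,c,d,f,g,i,j} V13={b,e,f,g,i,j} V23={b,f,g,i,j}
  V123={b,f,g,i,j}
components per intersection:
  V1: {b,c,d,e,f,g,j} {i}
  V2: {b,c,d,f,g,j} {i}
  V3: {a,b,e,f,g,i,j} {h,k}
  V12: {b,c,d,f,g,j} {i}
  V13: {b,e,f,g,j} {i}
  V23: {b,f,g,j} {i}
  V123: {b,f,g,j} {i}
C dims 6,6,2; δ0: rk 4, SNF 1^4; δ1: rk 2, SNF 1^2
Ȟ^0 = (6 − 4) − 0 = 2, so Ȟ^0 ≅ Z^2
Ȟ^1 = (6 − 2) − 4 = 0, so Ȟ^1 ≅ 0
Ȟ^2 = (2 − 0) − 2 = 0, so Ȟ^2 ≅ 0
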